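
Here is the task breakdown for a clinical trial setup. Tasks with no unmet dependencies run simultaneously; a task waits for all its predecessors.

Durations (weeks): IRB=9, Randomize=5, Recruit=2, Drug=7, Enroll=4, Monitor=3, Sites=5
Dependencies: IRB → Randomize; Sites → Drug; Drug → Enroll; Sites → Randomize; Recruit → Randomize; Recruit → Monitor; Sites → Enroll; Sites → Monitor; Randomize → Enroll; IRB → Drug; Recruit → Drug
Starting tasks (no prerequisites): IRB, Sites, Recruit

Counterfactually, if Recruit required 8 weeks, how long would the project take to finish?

Baseline: IRB→Drug→Enroll = 9+7+4 = 20 → 20 weeks.
Recruit is off the critical path — its longest chain is 13 weeks, giving 7 of slack.
That remains the longest chain; total 20 weeks.

20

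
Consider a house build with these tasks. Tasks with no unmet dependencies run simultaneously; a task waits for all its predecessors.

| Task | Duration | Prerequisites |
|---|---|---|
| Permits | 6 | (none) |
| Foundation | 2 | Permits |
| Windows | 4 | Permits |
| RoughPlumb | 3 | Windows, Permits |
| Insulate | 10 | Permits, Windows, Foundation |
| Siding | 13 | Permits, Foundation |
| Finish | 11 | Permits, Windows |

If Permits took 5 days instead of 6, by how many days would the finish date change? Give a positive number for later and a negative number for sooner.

Critical path before the change: Permits→Foundation→Siding = 6+2+13 = 21 giving 21 days.
Since Permits is critical, the -1 change carries straight to that chain (now 20 days).
The critical path is still Permits→Foundation→Siding; finish is now 20 days.
Change in finish: 20 − 21 = -1 days.

-1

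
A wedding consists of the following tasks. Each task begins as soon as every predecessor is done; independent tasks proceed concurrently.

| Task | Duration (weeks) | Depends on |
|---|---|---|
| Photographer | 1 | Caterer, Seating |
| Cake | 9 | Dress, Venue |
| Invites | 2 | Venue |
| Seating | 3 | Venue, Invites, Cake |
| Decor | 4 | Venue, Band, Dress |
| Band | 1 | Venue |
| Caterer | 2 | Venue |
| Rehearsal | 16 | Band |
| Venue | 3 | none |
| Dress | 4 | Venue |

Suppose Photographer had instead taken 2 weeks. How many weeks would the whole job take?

Actual critical path: Venue→Dress→Cake→Seating→Photographer = 3+4+9+3+1 = 20 ⇒ 20 weeks.
Since Photographer is critical, the +1 change carries straight to that chain (now 21 weeks).
That remains the longest chain; total 21 weeks.

21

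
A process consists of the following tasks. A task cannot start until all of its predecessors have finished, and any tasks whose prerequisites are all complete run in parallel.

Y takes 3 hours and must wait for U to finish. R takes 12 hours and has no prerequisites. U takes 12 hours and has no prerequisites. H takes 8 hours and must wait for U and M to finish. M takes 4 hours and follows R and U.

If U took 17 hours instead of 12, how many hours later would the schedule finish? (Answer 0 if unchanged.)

5

The binding path is U→M→H = 12+4+8 = 24; finish at 24 hours.
Since U is critical, the +5 change carries straight to that chain (now 29 hours).
That remains the longest chain; total 29 hours.
Change in finish: 29 − 24 = +5 hours.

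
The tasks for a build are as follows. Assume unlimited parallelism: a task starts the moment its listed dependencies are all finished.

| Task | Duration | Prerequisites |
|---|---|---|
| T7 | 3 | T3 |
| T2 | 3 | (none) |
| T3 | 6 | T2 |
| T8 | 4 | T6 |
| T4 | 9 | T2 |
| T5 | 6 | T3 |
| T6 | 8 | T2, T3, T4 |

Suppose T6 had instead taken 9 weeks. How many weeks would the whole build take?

25

Baseline: T2→T4→T6→T8 = 3+9+8+4 = 24 → 24 weeks.
Since T6 is critical, the +1 change carries straight to that chain (now 25 weeks).
That remains the longest chain; total 25 weeks.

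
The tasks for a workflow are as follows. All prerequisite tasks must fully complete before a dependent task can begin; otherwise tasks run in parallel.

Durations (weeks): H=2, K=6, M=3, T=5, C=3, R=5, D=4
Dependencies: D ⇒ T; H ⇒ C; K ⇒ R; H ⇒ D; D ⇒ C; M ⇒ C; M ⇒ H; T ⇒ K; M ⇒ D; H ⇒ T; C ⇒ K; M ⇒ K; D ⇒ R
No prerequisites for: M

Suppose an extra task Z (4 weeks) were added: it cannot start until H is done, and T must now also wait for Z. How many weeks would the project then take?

25

Originally the project takes 25 weeks.
With Z inserted, T now waits for max(H, D, Z).
New critical path: M→H→Z→T→K→R = 3+2+4+5+6+5 = 25 ⇒ 25 weeks.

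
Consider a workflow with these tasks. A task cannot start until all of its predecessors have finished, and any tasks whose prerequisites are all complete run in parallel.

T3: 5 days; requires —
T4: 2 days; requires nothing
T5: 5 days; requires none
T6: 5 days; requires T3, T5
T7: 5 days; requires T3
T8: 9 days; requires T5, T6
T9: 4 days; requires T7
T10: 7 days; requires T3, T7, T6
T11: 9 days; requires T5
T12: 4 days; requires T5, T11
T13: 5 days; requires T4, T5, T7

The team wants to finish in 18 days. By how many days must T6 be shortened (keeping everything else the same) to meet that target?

1

Current finish: 19 days; target: 18.
T6 is on every critical path, so each day cut from T6 cuts the finish by one (this holds down to a finish of 18).
Need 19 − 18 = 1 day off T6 → T6 becomes 4 days, finish becomes 18.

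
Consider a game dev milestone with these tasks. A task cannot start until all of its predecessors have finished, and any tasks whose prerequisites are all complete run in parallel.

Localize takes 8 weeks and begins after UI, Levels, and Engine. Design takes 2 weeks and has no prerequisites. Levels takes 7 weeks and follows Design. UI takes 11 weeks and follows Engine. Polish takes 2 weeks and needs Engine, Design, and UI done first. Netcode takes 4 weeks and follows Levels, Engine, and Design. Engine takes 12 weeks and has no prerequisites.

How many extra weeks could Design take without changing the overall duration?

14

Engine→UI→Localize = 12+11+8 = 31 sets the makespan at 31 weeks.
Design finishes as early as 2 and must finish by 16.
Slack of Design = 14 − 0 = 14 weeks.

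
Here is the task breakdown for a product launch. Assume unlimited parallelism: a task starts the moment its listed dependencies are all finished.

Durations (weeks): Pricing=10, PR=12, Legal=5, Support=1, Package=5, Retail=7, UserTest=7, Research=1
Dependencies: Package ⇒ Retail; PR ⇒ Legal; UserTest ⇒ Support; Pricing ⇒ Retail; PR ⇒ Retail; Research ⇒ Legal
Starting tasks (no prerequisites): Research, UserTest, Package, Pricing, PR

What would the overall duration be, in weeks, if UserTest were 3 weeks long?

Actual critical path: PR→Retail = 12+7 = 19 ⇒ 19 weeks.
UserTest has 11 weeks of float (longest path through it is 8).
That remains the longest chain; total 19 weeks.

19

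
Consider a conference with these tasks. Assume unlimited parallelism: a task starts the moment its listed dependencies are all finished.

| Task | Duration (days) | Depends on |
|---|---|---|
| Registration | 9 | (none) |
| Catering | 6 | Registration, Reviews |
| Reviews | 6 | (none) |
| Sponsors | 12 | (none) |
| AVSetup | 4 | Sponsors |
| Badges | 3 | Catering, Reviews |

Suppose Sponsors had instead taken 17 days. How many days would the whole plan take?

21

Actual critical path: Registration→Catering→Badges = 9+6+3 = 18 ⇒ 18 days.
The longest path through Sponsors is only 16 days, so Sponsors has float 2.
Now Sponsors→AVSetup = 17+4 = 21 is longest, so the finish becomes 21 days.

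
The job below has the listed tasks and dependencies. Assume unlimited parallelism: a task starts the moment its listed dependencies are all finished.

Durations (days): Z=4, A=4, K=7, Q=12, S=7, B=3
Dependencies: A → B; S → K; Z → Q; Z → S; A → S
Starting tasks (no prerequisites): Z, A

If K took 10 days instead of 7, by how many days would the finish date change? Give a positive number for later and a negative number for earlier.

3

Critical path before the change: Z→S→K = 4+7+7 = 18 giving 18 days.
K lies on that path, so at 10 days the path becomes 21 days.
The critical path is still Z→S→K; finish is now 21 days.
Change in finish: 21 − 18 = +3 days.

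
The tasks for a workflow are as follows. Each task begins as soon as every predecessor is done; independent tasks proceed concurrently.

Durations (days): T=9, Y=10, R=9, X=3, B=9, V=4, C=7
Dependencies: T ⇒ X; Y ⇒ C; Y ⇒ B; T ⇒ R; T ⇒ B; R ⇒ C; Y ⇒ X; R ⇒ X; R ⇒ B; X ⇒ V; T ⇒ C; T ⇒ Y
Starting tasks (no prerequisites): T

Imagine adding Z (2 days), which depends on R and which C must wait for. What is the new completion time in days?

Originally the job takes 28 days.
With Z inserted, C now waits for max(R, T, Y, Z).
New critical path: T→Y→B = 9+10+9 = 28 ⇒ 28 days.

28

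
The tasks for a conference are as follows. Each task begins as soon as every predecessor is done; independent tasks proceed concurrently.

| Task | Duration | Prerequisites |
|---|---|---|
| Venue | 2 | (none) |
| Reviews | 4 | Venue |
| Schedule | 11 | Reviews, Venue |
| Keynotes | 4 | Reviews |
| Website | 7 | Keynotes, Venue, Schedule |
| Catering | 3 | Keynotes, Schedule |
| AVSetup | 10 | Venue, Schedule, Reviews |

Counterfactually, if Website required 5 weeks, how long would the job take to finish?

27

As given, the longest chain is Venue→Reviews→Schedule→AVSetup = 2+4+11+10 = 27, so the finish is 27 weeks.
Website has 3 weeks of float (longest path through it is 24).
That remains the longest chain; total 27 weeks.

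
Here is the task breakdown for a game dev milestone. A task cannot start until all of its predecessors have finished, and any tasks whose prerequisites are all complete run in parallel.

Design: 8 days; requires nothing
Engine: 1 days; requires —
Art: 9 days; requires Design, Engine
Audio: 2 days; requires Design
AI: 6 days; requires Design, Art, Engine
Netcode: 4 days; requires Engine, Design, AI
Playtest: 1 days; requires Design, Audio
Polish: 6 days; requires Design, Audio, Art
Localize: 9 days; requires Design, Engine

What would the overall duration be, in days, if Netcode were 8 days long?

As given, the longest chain is Design→Art→AI→Netcode = 8+9+6+4 = 27, so the finish is 27 days.
Netcode lies on that path, so at 8 days the path becomes 31 days.
No other chain overtakes it, so the finish is 31 days.

31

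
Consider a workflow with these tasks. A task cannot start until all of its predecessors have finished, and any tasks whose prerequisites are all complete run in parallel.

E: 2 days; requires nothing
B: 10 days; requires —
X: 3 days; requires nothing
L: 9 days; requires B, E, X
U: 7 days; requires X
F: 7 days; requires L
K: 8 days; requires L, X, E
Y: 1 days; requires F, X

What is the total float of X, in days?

7

Critical path: B→L→F→Y = 10+9+7+1 = 27, so the finish is 27 days.
Longest path through X: 20 days (earliest finish 3, latest finish 10).
So X can slip 10 − 3 = 7 days.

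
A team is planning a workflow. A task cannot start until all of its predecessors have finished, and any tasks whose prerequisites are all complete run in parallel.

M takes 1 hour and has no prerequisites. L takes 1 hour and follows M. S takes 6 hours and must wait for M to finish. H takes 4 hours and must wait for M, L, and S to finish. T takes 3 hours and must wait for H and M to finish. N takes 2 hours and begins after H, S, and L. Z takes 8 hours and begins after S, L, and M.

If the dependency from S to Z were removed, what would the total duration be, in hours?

Original critical path: M→S→Z = 1+6+8 = 15 ⇒ 15 hours.
Without S→Z, Z's earliest start moves from 7 to 2.
After: M→S→H→T = 1+6+4+3 = 14 → 14 hours.

14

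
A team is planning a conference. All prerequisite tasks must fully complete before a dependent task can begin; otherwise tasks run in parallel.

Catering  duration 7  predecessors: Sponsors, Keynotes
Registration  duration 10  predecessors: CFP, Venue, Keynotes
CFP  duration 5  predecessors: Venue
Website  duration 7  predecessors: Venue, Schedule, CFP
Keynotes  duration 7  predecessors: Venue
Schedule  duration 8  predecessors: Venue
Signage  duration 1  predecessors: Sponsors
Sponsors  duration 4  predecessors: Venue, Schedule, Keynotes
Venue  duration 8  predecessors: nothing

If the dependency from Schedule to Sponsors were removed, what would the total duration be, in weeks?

With the dependency in place, Venue→Schedule→Sponsors→Catering = 8+8+4+7 = 27 sets the finish at 27 weeks.
Without Schedule→Sponsors, Sponsors's earliest start moves from 16 to 15.
The longest chain is now Venue→Keynotes→Sponsors→Catering = 8+7+4+7 = 26, so the job takes 26 weeks.

26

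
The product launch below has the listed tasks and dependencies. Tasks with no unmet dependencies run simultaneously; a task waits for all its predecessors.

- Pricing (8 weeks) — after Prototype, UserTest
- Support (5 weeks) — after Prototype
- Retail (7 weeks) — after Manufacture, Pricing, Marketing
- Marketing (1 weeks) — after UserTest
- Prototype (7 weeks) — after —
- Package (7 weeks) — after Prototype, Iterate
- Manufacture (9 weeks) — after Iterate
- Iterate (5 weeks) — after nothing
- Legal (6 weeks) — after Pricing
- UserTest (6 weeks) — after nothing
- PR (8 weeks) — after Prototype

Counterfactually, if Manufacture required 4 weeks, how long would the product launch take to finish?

22

Critical path before the change: Prototype→Pricing→Retail = 7+8+7 = 22 giving 22 weeks.
The longest path through Manufacture is only 21 weeks, so Manufacture has float 1.
That remains the longest chain; total 22 weeks.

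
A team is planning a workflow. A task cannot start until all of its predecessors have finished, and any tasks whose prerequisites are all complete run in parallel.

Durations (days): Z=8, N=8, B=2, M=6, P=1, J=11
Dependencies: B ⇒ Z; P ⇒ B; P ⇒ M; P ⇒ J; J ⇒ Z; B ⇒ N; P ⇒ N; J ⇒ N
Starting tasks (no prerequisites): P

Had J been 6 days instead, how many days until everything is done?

15

Actual critical path: P→J→Z = 1+11+8 = 20 ⇒ 20 days.
Since J is critical, the -5 change carries straight to that chain (now 15 days).
That remains the longest chain; total 15 days.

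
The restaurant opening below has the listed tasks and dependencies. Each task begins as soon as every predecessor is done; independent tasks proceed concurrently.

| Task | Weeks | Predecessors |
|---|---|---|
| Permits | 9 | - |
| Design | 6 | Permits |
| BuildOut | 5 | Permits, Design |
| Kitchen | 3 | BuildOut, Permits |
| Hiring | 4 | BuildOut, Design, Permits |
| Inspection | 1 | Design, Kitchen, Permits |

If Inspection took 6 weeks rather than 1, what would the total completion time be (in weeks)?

29

The binding path is Permits→Design→BuildOut→Kitchen→Inspection = 9+6+5+3+1 = 24; finish at 24 weeks.
Inspection is on the critical path; changing it to 6 makes that path 29 weeks.
No other chain overtakes it, so the finish is 29 weeks.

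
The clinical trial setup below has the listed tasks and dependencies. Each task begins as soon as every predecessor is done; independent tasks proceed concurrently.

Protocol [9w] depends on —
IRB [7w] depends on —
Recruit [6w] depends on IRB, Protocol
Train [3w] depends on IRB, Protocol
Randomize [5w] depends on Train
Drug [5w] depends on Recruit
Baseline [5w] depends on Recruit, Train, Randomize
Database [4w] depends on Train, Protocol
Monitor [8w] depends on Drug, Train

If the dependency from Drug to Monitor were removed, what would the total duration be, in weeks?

22

Original critical path: Protocol→Recruit→Drug→Monitor = 9+6+5+8 = 28 ⇒ 28 weeks.
Without Drug→Monitor, Monitor's earliest start moves from 20 to 12.
After: Protocol→Train→Randomize→Baseline = 9+3+5+5 = 22 → 22 weeks.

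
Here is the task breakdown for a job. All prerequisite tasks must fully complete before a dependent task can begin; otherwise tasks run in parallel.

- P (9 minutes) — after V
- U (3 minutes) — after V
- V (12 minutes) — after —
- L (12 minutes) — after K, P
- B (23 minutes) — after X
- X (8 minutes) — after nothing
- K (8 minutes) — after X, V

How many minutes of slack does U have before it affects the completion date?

Critical path: V→P→L = 12+9+12 = 33, so the finish is 33 minutes.
The longest chain containing U totals 15 minutes.
Float = 33 − 15 = 18.

18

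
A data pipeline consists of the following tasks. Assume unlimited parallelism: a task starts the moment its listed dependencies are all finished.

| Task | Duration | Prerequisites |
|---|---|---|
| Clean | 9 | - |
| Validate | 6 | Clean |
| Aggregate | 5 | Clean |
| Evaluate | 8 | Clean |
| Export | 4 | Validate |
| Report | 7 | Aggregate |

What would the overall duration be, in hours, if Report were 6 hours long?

20

As given, the longest chain is Clean→Aggregate→Report = 9+5+7 = 21, so the finish is 21 hours.
Report lies on that path, so at 6 hours the path becomes 20 hours.
The critical path is still Clean→Aggregate→Report; finish is now 20 hours.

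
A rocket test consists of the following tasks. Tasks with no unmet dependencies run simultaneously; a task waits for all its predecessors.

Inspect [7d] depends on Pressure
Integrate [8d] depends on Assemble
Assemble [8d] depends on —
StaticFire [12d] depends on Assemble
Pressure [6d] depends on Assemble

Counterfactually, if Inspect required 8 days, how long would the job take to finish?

Baseline: Assemble→Pressure→Inspect = 8+6+7 = 21 → 21 days.
Inspect is on the critical path; changing it to 8 makes that path 22 days.
The critical path is still Assemble→Pressure→Inspect; finish is now 22 days.

22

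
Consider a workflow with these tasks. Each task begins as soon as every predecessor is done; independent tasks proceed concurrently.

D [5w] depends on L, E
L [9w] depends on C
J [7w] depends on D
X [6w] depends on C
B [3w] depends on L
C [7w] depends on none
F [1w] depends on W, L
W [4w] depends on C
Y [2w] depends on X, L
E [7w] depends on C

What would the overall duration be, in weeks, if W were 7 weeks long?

28

Actual critical path: C→L→D→J = 7+9+5+7 = 28 ⇒ 28 weeks.
W has 16 weeks of float (longest path through it is 12).
No other chain overtakes it, so the finish is 28 weeks.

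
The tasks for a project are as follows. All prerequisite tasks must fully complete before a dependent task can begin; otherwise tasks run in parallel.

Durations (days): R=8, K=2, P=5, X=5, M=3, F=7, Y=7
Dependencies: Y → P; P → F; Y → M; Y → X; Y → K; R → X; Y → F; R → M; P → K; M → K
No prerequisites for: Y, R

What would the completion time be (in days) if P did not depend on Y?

14

With the dependency in place, Y→P→F = 7+5+7 = 19 sets the finish at 19 days.
Without Y→P, P's earliest start moves from 7 to 0.
The longest chain is now Y→F = 7+7 = 14, so the project takes 14 days.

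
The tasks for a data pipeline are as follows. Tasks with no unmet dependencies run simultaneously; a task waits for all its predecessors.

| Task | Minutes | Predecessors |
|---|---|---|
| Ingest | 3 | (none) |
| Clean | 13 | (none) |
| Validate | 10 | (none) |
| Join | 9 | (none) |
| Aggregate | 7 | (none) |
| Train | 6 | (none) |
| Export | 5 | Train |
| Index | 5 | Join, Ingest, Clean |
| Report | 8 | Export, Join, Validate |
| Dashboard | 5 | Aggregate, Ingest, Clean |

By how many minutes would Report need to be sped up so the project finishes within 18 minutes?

Current finish: 19 minutes; target: 18.
Report is on every critical path, so each minute cut from Report cuts the finish by one (this holds down to a finish of 18).
Need 19 − 18 = 1 minute off Report → Report becomes 7 minutes, finish becomes 18.

1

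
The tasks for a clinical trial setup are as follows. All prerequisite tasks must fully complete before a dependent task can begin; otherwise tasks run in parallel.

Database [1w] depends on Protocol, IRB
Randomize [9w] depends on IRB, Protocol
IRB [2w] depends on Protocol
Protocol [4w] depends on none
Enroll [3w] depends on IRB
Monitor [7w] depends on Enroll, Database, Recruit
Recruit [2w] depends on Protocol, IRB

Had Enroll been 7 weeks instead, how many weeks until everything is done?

As given, the longest chain is Protocol→IRB→Enroll→Monitor = 4+2+3+7 = 16, so the finish is 16 weeks.
Since Enroll is critical, the +4 change carries straight to that chain (now 20 weeks).
The critical path is still Protocol→IRB→Enroll→Monitor; finish is now 20 weeks.

20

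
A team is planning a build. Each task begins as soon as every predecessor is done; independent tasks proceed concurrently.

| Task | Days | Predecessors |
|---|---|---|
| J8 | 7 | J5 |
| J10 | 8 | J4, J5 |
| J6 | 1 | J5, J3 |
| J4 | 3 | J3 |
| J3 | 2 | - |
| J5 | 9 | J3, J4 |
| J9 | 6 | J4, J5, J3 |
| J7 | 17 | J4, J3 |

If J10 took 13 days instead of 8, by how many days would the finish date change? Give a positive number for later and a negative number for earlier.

5

As given, the longest chain is J3→J4→J5→J10 = 2+3+9+8 = 22, so the finish is 22 days.
Since J10 is critical, the +5 change carries straight to that chain (now 27 days).
The critical path is still J3→J4→J5→J10; finish is now 27 days.
Change in finish: 27 − 22 = +5 days.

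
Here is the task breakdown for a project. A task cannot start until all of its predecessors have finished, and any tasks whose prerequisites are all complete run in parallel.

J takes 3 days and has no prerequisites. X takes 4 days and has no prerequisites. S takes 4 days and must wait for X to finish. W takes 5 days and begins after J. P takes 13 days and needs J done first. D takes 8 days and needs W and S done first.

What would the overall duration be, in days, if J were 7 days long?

20

Actual critical path: J→W→D = 3+5+8 = 16 ⇒ 16 days.
Since J is critical, the +4 change carries straight to that chain (now 20 days).
The critical path is still J→W→D; finish is now 20 days.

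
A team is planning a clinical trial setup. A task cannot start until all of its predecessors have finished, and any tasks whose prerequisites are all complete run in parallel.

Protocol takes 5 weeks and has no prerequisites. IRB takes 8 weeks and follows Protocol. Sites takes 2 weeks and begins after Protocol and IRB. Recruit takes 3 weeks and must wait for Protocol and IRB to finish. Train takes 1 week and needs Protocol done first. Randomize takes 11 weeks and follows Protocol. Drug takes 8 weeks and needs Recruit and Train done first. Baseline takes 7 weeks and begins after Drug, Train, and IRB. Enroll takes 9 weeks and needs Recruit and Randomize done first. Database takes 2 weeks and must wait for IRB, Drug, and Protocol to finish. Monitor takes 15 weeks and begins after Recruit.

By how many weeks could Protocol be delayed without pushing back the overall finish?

Protocol→IRB→Recruit→Drug→Baseline = 5+8+3+8+7 = 31 sets the makespan at 31 weeks.
Longest path through Protocol: 31 weeks (earliest finish 5, latest finish 5).
Float = 31 − 31 = 0.

0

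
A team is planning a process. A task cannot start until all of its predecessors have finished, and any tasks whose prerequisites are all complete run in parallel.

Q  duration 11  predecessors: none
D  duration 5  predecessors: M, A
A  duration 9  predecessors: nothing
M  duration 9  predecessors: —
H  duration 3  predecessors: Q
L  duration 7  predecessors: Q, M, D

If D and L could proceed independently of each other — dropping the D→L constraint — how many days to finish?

18

Original critical path: M→D→L = 9+5+7 = 21 ⇒ 21 days.
Without D→L, L's earliest start moves from 14 to 11.
After: Q→L = 11+7 = 18 → 18 days.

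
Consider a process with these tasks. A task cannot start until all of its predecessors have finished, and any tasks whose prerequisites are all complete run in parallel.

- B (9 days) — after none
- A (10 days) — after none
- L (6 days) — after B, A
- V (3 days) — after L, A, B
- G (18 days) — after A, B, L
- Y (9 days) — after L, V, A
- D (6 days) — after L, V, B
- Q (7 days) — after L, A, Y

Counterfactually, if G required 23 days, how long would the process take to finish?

39

The binding path is A→L→V→Y→Q = 10+6+3+9+7 = 35; finish at 35 days.
G is off the critical path — its longest chain is 34 days, giving 1 of slack.
New critical path: A→L→G = 10+6+23 = 39 ⇒ 39 days.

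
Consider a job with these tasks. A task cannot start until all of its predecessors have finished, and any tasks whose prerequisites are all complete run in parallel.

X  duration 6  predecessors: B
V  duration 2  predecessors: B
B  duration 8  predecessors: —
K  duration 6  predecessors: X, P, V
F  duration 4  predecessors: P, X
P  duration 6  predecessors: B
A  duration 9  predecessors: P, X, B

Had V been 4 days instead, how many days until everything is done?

23

As given, the longest chain is B→P→A = 8+6+9 = 23, so the finish is 23 days.
V is off the critical path — its longest chain is 16 days, giving 7 of slack.
No other chain overtakes it, so the finish is 23 days.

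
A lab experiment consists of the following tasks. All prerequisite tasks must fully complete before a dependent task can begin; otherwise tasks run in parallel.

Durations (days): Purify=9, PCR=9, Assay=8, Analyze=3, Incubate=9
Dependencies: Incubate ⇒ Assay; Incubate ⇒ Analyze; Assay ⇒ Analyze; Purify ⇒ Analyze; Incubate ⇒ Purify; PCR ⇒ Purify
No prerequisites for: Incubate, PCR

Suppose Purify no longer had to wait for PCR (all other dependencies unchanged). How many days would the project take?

21

Original critical path: Incubate→Purify→Analyze = 9+9+3 = 21 ⇒ 21 days.
Dropping PCR→Purify doesn't change Purify's earliest start (9); another predecessor still binds.
New critical path: Incubate→Purify→Analyze = 9+9+3 = 21 ⇒ 21 days.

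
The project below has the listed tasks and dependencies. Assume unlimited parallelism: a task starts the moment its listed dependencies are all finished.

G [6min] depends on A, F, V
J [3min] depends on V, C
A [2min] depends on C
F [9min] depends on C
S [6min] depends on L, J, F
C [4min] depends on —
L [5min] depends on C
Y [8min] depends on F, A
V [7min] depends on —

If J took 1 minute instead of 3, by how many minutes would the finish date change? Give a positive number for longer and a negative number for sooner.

0

Critical path before the change: C→F→Y = 4+9+8 = 21 giving 21 minutes.
J is off the critical path — its longest chain is 16 minutes, giving 5 of slack.
That remains the longest chain; total 21 minutes.
Change in finish: 21 − 21 = +0 minutes.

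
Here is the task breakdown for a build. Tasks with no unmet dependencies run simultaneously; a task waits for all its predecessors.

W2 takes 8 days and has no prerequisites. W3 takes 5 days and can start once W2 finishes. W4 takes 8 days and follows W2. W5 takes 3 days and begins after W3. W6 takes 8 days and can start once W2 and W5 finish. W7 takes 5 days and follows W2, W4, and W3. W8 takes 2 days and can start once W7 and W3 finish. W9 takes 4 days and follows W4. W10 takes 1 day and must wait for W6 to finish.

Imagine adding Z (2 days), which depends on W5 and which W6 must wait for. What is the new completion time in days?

27

Originally the project takes 25 days.
With Z inserted, W6 now waits for max(W2, W5, Z).
New critical path: W2→W3→W5→Z→W6→W10 = 8+5+3+2+8+1 = 27 ⇒ 27 days.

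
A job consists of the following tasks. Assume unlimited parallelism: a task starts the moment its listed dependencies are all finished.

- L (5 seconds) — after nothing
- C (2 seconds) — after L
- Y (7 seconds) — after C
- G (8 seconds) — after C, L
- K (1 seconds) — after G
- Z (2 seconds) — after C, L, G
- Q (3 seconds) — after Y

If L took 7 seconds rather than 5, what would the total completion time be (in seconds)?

19

The binding path is L→C→Y→Q = 5+2+7+3 = 17; finish at 17 seconds.
Since L is critical, the +2 change carries straight to that chain (now 19 seconds).
No other chain overtakes it, so the finish is 19 seconds.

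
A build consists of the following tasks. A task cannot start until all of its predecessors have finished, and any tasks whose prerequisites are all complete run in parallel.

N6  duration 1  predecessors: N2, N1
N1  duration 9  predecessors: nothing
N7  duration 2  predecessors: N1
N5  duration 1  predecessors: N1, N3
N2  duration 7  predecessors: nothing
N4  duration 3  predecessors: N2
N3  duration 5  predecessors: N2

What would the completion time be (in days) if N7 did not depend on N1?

Before: longest chain N2→N3→N5 = 7+5+1 = 13, finish 13.
Without N1→N7, N7's earliest start moves from 9 to 0.
The longest chain is now N2→N3→N5 = 7+5+1 = 13, so the plan takes 13 days.

13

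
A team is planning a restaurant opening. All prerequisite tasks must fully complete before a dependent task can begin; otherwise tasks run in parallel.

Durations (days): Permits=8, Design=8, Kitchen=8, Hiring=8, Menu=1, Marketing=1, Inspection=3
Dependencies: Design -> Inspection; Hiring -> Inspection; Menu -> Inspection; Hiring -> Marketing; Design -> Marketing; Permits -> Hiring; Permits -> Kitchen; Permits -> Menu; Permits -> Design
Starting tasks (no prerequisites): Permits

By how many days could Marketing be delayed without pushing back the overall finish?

Critical path: Permits→Design→Inspection = 8+8+3 = 19, so the finish is 19 days.
The longest chain containing Marketing totals 17 days.
So Marketing can slip 19 − 17 = 2 days.

2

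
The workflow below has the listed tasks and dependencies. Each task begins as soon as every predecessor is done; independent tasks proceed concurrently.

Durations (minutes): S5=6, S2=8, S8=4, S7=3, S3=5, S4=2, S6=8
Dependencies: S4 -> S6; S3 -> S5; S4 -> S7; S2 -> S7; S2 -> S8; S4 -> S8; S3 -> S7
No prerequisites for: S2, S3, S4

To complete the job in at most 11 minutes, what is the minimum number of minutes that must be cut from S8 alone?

Current finish: 12 minutes; target: 11.
S8 is on every critical path, so each minute cut from S8 cuts the finish by one (this holds down to a finish of 11).
Need 12 − 11 = 1 minute off S8 → S8 becomes 3 minutes, finish becomes 11.

1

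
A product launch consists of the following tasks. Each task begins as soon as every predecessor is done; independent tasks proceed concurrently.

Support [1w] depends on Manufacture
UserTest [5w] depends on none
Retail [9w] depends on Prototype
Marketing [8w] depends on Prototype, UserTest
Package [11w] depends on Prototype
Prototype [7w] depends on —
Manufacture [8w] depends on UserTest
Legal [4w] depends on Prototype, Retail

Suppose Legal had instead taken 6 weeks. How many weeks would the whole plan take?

Actual critical path: Prototype→Retail→Legal = 7+9+4 = 20 ⇒ 20 weeks.
Legal is on the critical path; changing it to 6 makes that path 22 weeks.
That remains the longest chain; total 22 weeks.

22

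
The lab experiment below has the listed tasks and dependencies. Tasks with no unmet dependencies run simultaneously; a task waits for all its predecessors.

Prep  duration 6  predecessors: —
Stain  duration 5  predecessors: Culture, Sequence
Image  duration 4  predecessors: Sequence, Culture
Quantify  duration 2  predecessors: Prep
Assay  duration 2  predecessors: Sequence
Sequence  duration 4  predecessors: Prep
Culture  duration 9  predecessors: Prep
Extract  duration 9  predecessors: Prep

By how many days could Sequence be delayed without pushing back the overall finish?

Prep→Culture→Stain = 6+9+5 = 20 sets the makespan at 20 days.
Sequence finishes as early as 10 and must finish by 15.
Slack of Sequence = 11 − 6 = 5 days.

5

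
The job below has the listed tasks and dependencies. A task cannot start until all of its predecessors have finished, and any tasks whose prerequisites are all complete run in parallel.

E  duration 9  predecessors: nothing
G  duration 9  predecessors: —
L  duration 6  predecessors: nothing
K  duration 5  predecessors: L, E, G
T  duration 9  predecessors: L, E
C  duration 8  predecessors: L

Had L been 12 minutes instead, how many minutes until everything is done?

21

Actual critical path: E→T = 9+9 = 18 ⇒ 18 minutes.
L has 3 minutes of float (longest path through it is 15).
The binding chain switches to L→T = 12+9 = 21; finish 21 minutes.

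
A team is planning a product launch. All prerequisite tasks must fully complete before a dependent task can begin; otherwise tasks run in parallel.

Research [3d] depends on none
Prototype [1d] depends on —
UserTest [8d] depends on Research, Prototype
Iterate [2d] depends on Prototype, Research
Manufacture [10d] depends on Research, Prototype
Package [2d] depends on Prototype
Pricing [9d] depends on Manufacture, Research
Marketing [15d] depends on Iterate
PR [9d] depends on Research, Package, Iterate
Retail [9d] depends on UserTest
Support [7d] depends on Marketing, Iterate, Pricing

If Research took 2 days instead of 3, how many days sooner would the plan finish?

As given, the longest chain is Research→Manufacture→Pricing→Support = 3+10+9+7 = 29, so the finish is 29 days.
Research is on the critical path; changing it to 2 makes that path 28 days.
No other chain overtakes it, so the finish is 28 days.
Change in finish: 28 − 29 = -1 days.

1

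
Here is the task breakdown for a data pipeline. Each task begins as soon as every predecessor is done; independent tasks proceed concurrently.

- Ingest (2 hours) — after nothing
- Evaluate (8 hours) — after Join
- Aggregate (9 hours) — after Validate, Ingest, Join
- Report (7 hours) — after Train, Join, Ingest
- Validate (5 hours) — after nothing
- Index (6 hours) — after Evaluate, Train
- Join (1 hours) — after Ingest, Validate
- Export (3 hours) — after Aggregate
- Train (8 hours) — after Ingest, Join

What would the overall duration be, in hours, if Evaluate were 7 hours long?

The binding path is Validate→Join→Train→Report = 5+1+8+7 = 21; finish at 21 hours.
The longest path through Evaluate is only 20 hours, so Evaluate has float 1.
That remains the longest chain; total 21 hours.

21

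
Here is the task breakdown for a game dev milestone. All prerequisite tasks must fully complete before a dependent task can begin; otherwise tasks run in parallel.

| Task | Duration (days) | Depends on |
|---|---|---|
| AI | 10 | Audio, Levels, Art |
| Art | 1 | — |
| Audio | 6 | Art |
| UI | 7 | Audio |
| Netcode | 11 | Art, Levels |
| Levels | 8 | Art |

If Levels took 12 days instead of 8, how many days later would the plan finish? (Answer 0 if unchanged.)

Critical path before the change: Art→Levels→Netcode = 1+8+11 = 20 giving 20 days.
Levels is on the critical path; changing it to 12 makes that path 24 days.
The critical path is still Art→Levels→Netcode; finish is now 24 days.
Change in finish: 24 − 20 = +4 days.

4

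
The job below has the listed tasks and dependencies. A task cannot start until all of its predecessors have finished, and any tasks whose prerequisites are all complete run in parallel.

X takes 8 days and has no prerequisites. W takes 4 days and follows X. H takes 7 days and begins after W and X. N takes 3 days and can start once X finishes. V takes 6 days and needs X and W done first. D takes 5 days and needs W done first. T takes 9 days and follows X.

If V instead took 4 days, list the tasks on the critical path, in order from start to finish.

As given, the longest chain is X→W→H = 8+4+7 = 19, so the finish is 19 days.
The longest path through V is only 18 days, so V has float 1.
That remains the longest chain; total 19 days.

X, W, H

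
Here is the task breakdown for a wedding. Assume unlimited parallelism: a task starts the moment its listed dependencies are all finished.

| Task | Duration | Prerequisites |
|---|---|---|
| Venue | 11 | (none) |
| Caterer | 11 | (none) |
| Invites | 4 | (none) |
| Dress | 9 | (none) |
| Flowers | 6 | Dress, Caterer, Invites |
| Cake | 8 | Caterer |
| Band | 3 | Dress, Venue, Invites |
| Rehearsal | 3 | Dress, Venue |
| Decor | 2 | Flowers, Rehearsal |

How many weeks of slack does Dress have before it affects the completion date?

2

Caterer→Flowers→Decor = 11+6+2 = 19 sets the makespan at 19 weeks.
Dress finishes as early as 9 and must finish by 11.
Slack of Dress = 2 − 0 = 2 weeks.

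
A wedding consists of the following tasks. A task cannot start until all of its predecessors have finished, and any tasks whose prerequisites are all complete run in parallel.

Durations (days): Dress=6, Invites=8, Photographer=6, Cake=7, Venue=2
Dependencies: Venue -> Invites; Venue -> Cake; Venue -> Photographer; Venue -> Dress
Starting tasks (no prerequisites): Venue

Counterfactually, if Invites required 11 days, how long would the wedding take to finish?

13

Critical path before the change: Venue→Invites = 2+8 = 10 giving 10 days.
Invites is on the critical path; changing it to 11 makes that path 13 days.
That remains the longest chain; total 13 days.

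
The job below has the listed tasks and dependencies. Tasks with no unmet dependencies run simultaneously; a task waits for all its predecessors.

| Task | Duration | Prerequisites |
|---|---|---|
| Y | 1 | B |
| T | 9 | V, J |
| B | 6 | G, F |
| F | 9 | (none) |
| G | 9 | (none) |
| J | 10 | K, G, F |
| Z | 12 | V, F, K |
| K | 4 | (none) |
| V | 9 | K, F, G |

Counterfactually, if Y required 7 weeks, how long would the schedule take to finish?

30

Critical path before the change: F→V→Z = 9+9+12 = 30 giving 30 weeks.
Y has 14 weeks of float (longest path through it is 16).
No other chain overtakes it, so the finish is 30 weeks.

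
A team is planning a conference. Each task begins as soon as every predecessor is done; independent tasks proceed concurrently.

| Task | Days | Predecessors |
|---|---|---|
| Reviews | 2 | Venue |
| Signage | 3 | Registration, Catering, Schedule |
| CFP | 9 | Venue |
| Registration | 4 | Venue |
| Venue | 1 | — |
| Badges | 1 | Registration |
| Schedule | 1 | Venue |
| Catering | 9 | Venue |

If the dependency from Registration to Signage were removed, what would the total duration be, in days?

Original critical path: Venue→Catering→Signage = 1+9+3 = 13 ⇒ 13 days.
Dropping Registration→Signage doesn't change Signage's earliest start (10); another predecessor still binds.
After: Venue→Catering→Signage = 1+9+3 = 13 → 13 days.

13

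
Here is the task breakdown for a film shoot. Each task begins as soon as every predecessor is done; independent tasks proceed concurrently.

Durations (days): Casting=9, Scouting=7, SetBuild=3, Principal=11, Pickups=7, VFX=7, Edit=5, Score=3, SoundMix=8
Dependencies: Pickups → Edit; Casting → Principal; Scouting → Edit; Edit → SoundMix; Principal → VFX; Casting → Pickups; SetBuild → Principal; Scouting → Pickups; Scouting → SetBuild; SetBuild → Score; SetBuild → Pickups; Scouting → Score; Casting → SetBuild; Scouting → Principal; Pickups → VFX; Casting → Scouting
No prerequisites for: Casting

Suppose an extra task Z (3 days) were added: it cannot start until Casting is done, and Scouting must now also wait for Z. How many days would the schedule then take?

42

Originally the schedule takes 39 days.
With Z inserted, Scouting now waits for max(Casting, Z).
New critical path: Casting→Z→Scouting→SetBuild→Pickups→Edit→SoundMix = 9+3+7+3+7+5+8 = 42 ⇒ 42 days.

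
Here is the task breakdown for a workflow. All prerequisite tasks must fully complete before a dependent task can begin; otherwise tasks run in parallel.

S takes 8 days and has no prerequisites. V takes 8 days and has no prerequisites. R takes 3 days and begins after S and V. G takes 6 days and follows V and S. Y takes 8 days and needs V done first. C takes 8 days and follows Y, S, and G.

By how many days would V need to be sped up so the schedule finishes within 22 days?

2

Current finish: 24 days; target: 22.
V is on every critical path, so each day cut from V cuts the finish by one (this holds down to a finish of 22).
Need 24 − 22 = 2 days off V → V becomes 6 days, finish becomes 22.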